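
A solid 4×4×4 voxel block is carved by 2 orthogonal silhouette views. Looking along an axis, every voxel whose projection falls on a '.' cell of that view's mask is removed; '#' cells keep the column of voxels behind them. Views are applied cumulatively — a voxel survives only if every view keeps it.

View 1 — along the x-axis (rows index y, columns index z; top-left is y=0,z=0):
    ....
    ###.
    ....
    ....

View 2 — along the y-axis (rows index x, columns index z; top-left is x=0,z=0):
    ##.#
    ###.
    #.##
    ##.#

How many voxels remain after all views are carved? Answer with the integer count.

voxel count = 9

before carving: 64 voxels (4×4×4)
carve view 1 (along x, YZ-mask fill 3/16): 12 voxels remain
carve view 2 (along y, XZ-mask fill 12/16): 9 voxels remain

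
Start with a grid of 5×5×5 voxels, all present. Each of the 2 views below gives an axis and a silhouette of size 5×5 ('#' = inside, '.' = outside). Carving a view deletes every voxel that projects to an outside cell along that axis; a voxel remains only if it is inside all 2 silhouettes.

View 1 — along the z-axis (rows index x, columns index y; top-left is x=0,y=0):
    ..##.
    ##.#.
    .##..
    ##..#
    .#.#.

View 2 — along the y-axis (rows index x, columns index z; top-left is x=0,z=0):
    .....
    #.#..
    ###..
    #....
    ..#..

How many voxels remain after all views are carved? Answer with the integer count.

voxel count = 17

full grid |V| = 125
carve view 1 (along z, XY-mask fill 12/25): 60 voxels remain
carve view 2 (along y, XZ-mask fill 7/25): 17 voxels remain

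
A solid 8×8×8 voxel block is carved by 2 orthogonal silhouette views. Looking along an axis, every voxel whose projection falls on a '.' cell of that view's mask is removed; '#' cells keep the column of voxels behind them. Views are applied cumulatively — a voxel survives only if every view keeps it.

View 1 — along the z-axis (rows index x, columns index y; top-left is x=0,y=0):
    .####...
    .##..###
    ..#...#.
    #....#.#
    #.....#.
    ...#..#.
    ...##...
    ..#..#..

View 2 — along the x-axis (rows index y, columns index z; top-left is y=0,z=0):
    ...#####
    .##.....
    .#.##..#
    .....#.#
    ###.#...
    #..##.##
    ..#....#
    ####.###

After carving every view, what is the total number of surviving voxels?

full grid |V| = 512
after view 1 [z-axis, 22 of 64 cells solid] → remaining = 176
after view 2 [x-axis, 31 of 64 cells solid] → remaining = 81

|visual hull| = 81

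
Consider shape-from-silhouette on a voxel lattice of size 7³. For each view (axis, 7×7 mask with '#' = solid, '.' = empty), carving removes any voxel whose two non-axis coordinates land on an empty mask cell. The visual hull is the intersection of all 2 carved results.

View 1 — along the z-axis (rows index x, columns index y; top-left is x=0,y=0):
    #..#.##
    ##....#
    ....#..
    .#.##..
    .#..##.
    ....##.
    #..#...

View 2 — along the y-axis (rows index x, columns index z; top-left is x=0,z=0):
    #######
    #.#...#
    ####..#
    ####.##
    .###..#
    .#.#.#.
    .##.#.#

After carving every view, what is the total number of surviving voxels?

86 voxels

before carving: 343 voxels (7×7×7)
  1. axis=2 (XY plane), |mask|=18  ⇒  voxels=126
  2. axis=1 (XZ plane), |mask|=32  ⇒  voxels=86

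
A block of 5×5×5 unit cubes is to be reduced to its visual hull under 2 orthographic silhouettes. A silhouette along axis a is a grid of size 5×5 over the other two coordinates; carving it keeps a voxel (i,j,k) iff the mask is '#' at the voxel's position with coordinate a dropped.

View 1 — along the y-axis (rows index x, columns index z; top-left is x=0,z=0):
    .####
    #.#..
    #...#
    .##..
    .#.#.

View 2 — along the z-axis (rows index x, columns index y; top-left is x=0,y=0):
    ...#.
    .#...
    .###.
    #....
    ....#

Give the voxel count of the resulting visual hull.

before carving: 125 voxels (5×5×5)
after view 1 [y-axis, 12 of 25 cells solid] → remaining = 60
after view 2 [z-axis, 7 of 25 cells solid] → remaining = 16

|visual hull| = 16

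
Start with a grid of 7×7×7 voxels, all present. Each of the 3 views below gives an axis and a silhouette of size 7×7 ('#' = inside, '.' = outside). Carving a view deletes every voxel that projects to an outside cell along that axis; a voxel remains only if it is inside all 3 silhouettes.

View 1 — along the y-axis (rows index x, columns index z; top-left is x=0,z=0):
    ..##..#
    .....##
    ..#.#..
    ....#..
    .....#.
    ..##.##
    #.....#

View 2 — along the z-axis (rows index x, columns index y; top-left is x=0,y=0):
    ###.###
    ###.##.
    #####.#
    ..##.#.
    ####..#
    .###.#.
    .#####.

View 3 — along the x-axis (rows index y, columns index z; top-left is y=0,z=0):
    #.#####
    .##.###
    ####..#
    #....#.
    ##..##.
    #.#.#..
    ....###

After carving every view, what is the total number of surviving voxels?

before carving: 343 voxels (7×7×7)
[1] y-view keeps 15 columns → grid now 105
[2] z-view keeps 34 columns → grid now 74
[3] x-view keeps 28 columns → grid now 42

voxel count = 42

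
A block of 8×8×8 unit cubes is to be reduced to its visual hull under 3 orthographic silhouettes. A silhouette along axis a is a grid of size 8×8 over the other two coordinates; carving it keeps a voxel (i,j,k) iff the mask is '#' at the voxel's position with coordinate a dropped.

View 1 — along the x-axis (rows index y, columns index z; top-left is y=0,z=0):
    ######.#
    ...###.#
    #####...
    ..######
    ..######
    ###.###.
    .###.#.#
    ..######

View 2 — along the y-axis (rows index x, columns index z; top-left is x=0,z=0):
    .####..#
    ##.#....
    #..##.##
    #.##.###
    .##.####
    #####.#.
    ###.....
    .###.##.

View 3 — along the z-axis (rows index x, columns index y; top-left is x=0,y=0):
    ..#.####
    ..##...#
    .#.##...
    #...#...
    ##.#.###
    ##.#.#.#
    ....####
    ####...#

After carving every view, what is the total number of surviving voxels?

start: 8×8×8 = 512 voxels
V1 x: intersect with YZ mask (45 set) -- 360 left
V2 y: intersect with XZ mask (39 set) -- 216 left
V3 z: intersect with XY mask (33 set) -- 116 left

remaining voxels: 116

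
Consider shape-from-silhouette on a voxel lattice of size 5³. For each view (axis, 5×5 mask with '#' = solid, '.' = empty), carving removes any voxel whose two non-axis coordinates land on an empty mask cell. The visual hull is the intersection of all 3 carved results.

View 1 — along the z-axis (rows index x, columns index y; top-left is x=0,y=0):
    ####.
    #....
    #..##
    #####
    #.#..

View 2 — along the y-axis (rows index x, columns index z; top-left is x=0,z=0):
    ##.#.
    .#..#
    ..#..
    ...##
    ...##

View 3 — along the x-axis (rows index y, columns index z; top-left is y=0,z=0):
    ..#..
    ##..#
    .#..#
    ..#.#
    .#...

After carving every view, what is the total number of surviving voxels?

start: 5×5×5 = 125 voxels
V1 z: intersect with XY mask (15 set) -- 75 left
V2 y: intersect with XZ mask (10 set) -- 31 left
V3 x: intersect with YZ mask (9 set) -- 9 left

remaining voxels: 9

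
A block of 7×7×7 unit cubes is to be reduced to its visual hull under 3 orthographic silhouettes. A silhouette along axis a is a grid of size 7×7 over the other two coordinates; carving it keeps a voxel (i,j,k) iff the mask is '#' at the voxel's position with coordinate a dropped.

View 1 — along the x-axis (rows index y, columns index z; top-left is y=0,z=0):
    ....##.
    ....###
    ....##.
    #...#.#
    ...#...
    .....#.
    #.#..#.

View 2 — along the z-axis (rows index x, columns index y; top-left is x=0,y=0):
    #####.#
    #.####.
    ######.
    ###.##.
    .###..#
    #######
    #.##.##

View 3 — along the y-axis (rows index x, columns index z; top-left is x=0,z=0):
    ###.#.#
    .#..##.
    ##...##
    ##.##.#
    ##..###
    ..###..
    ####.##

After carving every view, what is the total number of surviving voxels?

start: 7×7×7 = 343 voxels
step 1: project along x, AND mask (15/49) → |grid| = 105
step 2: project along z, AND mask (38/49) → |grid| = 81
step 3: project along y, AND mask (31/49) → |grid| = 51

51 voxels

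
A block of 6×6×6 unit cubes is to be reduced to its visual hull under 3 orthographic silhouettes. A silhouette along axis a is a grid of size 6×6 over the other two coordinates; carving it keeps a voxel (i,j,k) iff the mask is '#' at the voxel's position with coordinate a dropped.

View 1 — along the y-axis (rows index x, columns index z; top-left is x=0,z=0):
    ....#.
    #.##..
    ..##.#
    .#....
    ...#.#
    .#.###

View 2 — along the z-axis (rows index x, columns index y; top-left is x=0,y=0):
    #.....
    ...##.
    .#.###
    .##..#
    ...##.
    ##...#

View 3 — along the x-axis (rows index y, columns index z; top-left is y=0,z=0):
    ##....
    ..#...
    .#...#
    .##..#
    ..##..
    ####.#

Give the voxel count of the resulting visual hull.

full grid |V| = 216
carve view 1 (along y, XZ-mask fill 14/36): 84 voxels remain
carve view 2 (along z, XY-mask fill 15/36): 38 voxels remain
carve view 3 (along x, YZ-mask fill 15/36): 19 voxels remain

19 voxels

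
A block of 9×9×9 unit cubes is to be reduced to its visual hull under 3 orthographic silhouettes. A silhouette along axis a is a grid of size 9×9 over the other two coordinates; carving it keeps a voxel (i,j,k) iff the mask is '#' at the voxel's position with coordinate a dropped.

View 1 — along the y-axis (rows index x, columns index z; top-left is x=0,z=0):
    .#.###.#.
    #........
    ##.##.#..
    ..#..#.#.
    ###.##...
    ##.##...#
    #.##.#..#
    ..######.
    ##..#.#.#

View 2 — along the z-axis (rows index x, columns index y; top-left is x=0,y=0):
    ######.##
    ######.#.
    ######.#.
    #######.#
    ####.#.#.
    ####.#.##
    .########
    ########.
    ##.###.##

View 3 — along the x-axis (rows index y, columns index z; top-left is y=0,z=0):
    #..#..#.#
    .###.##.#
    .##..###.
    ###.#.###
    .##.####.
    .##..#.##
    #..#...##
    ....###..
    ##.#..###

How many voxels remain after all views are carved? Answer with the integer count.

start: 9×9×9 = 729 voxels
after view 1 [y-axis, 40 of 81 cells solid] → remaining = 360
after view 2 [z-axis, 66 of 81 cells solid] → remaining = 294
after view 3 [x-axis, 46 of 81 cells solid] → remaining = 161

remaining voxels: 161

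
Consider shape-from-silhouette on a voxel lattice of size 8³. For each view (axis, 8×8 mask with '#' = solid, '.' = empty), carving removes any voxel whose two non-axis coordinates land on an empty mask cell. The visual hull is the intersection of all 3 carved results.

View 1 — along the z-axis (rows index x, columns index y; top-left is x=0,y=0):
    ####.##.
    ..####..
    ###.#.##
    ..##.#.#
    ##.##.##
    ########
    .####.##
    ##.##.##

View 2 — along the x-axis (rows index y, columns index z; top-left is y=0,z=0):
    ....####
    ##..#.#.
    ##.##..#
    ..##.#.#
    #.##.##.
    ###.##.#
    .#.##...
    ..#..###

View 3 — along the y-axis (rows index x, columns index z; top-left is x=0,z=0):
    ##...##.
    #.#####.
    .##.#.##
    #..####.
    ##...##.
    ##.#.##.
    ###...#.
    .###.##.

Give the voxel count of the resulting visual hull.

114 voxels

start: 8×8×8 = 512 voxels
  1. axis=2 (XY plane), |mask|=46  ⇒  voxels=368
  2. axis=0 (YZ plane), |mask|=35  ⇒  voxels=198
  3. axis=1 (XZ plane), |mask|=38  ⇒  voxels=114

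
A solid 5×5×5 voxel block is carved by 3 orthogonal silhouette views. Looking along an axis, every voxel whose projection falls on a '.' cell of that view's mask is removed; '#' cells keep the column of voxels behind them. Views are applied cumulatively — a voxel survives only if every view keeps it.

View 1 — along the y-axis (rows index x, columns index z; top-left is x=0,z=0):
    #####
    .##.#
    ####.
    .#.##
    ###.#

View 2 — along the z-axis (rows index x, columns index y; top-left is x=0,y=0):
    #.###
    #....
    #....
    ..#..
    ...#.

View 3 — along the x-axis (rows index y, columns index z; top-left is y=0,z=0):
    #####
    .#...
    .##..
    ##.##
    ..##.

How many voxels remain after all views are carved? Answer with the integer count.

|visual hull| = 24

initial block: 5^3 = 125
  1. axis=1 (XZ plane), |mask|=19  ⇒  voxels=95
  2. axis=2 (XY plane), |mask|=8  ⇒  voxels=34
  3. axis=0 (YZ plane), |mask|=14  ⇒  voxels=24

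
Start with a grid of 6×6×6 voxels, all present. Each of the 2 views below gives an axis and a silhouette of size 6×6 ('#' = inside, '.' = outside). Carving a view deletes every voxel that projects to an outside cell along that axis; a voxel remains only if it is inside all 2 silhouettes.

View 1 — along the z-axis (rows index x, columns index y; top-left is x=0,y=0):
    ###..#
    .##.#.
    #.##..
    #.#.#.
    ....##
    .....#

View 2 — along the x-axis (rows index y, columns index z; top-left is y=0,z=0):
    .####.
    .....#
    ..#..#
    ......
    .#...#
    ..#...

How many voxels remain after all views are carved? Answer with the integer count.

start: 6×6×6 = 216 voxels
carve view 1 (along z, XY-mask fill 16/36): 96 voxels remain
carve view 2 (along x, YZ-mask fill 10/36): 31 voxels remain

|visual hull| = 31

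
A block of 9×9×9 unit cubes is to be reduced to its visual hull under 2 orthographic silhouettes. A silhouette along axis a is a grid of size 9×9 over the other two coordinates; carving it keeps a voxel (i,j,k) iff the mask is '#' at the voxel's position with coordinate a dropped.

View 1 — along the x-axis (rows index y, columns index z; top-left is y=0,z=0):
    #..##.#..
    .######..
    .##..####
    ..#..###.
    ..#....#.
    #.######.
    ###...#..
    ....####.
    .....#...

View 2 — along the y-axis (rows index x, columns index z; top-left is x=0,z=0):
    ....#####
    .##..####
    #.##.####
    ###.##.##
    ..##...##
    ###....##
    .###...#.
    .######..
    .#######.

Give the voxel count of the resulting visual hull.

voxel count = 223

before carving: 729 voxels (9×9×9)
carve view 1 (along x, YZ-mask fill 38/81): 342 voxels remain
carve view 2 (along y, XZ-mask fill 51/81): 223 voxels remain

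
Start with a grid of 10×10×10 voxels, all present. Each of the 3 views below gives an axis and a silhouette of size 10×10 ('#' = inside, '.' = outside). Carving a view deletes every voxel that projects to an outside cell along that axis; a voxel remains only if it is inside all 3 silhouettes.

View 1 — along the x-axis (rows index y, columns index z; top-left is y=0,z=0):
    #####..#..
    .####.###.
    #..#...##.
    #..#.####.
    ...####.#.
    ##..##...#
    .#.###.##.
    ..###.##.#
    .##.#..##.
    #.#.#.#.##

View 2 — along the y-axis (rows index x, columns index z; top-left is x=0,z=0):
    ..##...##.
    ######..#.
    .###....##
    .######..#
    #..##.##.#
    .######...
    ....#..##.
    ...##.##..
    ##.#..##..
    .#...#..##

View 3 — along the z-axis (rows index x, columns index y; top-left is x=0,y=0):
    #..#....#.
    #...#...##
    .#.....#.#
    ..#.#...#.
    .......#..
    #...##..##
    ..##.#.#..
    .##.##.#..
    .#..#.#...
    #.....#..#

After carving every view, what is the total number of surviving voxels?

102 voxels

before carving: 1000 voxels (10×10×10)
after view 1 [x-axis, 56 of 100 cells solid] → remaining = 560
after view 2 [y-axis, 51 of 100 cells solid] → remaining = 297
after view 3 [z-axis, 34 of 100 cells solid] → remaining = 102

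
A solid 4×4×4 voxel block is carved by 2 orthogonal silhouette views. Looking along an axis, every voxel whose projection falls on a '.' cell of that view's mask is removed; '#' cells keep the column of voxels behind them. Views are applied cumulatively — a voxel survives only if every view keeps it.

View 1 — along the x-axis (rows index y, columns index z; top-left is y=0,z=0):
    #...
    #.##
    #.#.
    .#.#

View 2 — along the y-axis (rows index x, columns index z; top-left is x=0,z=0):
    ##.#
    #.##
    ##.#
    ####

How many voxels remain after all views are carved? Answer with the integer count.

27 voxels

before carving: 64 voxels (4×4×4)
step 1: project along x, AND mask (8/16) → |grid| = 32
step 2: project along y, AND mask (13/16) → |grid| = 27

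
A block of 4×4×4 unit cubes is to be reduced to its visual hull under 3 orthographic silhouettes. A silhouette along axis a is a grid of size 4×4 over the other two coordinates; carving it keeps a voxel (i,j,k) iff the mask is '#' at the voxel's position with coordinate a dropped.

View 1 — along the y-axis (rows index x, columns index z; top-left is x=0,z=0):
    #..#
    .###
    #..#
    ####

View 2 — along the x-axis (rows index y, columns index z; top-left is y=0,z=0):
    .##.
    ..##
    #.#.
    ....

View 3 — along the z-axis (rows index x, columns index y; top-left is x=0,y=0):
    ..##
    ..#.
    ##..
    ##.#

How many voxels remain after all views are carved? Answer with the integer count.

before carving: 64 voxels (4×4×4)
step 1: project along y, AND mask (11/16) → |grid| = 44
step 2: project along x, AND mask (6/16) → |grid| = 15
step 3: project along z, AND mask (8/16) → |grid| = 7

remaining voxels: 7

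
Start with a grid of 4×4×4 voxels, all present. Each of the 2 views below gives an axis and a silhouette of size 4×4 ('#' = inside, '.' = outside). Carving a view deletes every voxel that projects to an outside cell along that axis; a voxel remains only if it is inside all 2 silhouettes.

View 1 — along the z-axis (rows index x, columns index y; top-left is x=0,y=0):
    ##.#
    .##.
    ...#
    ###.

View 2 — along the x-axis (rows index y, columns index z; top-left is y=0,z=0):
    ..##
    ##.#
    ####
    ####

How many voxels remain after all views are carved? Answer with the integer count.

voxel count = 29

initial block: 4^3 = 64
after view 1 [z-axis, 9 of 16 cells solid] → remaining = 36
after view 2 [x-axis, 13 of 16 cells solid] → remaining = 29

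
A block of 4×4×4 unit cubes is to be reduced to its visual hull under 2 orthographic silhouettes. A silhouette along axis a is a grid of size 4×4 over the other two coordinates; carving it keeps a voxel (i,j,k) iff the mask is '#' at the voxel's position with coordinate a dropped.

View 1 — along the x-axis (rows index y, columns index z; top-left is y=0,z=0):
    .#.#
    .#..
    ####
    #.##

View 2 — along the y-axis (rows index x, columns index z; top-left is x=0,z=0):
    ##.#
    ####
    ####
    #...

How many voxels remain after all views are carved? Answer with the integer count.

full grid |V| = 64
step 1: project along x, AND mask (10/16) → |grid| = 40
step 2: project along y, AND mask (12/16) → |grid| = 30

30 voxels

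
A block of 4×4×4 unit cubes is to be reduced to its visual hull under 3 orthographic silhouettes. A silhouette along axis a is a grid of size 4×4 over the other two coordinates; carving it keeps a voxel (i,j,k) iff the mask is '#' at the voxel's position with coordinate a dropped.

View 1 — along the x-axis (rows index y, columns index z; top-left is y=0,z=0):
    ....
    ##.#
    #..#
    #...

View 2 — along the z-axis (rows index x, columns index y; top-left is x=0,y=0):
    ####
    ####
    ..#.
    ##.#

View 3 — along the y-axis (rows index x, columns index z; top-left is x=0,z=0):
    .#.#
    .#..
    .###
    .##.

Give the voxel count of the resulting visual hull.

voxel count = 6

initial block: 4^3 = 64
  1. axis=0 (YZ plane), |mask|=6  ⇒  voxels=24
  2. axis=2 (XY plane), |mask|=12  ⇒  voxels=18
  3. axis=1 (XZ plane), |mask|=8  ⇒  voxels=6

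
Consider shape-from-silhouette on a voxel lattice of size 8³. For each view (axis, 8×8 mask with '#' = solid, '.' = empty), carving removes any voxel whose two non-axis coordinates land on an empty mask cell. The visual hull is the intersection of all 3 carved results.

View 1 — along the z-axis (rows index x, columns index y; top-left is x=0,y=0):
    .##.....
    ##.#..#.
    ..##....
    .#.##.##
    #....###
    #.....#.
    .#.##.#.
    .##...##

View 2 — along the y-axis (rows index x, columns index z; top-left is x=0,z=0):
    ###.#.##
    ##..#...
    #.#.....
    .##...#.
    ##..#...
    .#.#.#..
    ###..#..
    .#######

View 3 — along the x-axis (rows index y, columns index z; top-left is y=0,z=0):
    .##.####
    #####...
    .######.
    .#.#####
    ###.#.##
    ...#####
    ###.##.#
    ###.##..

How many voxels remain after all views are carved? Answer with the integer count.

voxel count = 74

start: 8×8×8 = 512 voxels
  1. axis=2 (XY plane), |mask|=27  ⇒  voxels=216
  2. axis=1 (XZ plane), |mask|=31  ⇒  voxels=105
  3. axis=0 (YZ plane), |mask|=45  ⇒  voxels=74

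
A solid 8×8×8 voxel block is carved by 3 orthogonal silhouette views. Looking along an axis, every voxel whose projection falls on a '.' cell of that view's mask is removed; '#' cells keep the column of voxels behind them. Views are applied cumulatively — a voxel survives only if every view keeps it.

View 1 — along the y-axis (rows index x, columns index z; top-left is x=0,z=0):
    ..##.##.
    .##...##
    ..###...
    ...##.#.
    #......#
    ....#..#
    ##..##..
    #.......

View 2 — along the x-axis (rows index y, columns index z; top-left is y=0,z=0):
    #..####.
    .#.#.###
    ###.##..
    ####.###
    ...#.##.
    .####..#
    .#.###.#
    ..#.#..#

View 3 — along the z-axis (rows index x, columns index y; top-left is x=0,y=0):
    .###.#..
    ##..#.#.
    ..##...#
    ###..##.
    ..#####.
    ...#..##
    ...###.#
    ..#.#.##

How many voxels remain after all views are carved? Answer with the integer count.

|visual hull| = 52

full grid |V| = 512
[1] y-view keeps 23 columns → grid now 184
[2] x-view keeps 38 columns → grid now 108
[3] z-view keeps 32 columns → grid now 52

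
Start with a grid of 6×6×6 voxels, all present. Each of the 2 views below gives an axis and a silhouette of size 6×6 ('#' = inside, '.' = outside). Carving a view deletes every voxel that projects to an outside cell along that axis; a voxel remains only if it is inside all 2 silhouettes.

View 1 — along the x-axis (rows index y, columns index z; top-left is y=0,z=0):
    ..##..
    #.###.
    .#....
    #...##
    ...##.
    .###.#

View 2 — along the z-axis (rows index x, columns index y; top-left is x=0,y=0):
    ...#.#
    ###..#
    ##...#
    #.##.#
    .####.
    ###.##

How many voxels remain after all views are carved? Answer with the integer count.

remaining voxels: 61

before carving: 216 voxels (6×6×6)
V1 x: intersect with YZ mask (16 set) -- 96 left
V2 z: intersect with XY mask (22 set) -- 61 left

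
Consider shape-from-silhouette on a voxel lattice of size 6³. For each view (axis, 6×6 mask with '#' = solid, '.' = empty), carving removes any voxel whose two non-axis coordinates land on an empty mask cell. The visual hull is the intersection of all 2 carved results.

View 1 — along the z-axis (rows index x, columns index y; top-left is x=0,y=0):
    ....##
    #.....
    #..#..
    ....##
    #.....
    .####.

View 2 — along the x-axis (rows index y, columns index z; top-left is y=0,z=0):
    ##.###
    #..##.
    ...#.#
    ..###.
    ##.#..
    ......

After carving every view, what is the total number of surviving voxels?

before carving: 216 voxels (6×6×6)
after view 1 [z-axis, 12 of 36 cells solid] → remaining = 72
after view 2 [x-axis, 16 of 36 cells solid] → remaining = 35

voxel count = 35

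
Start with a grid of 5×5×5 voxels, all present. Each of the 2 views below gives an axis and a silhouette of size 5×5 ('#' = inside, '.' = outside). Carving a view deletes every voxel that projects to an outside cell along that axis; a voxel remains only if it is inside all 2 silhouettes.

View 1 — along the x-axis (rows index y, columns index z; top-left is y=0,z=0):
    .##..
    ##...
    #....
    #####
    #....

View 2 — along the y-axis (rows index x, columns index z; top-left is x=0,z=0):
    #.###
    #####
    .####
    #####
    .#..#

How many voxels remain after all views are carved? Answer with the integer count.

initial block: 5^3 = 125
[1] x-view keeps 11 columns → grid now 55
[2] y-view keeps 20 columns → grid now 41

voxel count = 41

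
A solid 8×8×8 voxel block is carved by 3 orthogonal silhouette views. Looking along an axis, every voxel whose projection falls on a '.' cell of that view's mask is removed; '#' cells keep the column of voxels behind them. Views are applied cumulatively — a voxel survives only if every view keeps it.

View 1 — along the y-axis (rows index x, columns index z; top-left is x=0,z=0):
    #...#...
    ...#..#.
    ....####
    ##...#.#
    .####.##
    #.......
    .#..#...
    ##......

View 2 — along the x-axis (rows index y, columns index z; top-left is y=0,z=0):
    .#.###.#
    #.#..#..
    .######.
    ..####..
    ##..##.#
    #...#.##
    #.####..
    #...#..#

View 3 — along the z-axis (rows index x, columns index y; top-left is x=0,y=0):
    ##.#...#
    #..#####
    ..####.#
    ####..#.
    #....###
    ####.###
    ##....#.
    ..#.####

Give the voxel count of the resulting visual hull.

initial block: 8^3 = 512
V1 y: intersect with XZ mask (23 set) -- 184 left
V2 x: intersect with YZ mask (35 set) -- 102 left
V3 z: intersect with XY mask (39 set) -- 57 left

|visual hull| = 57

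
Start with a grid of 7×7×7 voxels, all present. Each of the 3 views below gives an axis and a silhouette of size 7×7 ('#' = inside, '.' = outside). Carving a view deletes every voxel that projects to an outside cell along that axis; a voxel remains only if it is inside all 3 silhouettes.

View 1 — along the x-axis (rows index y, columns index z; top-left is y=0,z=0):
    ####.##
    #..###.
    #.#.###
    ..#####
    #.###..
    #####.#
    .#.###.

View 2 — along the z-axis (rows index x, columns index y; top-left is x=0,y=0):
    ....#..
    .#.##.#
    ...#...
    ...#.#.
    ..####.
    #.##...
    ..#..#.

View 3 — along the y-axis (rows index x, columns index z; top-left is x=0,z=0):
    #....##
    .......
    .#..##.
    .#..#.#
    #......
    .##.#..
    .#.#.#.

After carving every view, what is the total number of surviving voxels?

20 voxels

before carving: 343 voxels (7×7×7)
carve view 1 (along x, YZ-mask fill 34/49): 238 voxels remain
carve view 2 (along z, XY-mask fill 17/49): 84 voxels remain
carve view 3 (along y, XZ-mask fill 16/49): 20 voxels remain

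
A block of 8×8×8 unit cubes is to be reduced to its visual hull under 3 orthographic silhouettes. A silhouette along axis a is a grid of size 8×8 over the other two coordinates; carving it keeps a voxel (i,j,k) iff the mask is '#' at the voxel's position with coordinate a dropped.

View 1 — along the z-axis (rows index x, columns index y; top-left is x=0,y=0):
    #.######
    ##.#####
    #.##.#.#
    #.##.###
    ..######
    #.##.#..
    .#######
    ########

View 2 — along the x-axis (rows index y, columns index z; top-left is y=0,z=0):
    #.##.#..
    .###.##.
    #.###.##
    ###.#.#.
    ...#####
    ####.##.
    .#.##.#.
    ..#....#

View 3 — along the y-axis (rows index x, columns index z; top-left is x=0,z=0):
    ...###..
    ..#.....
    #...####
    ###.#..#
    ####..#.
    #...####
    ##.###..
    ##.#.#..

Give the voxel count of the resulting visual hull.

115 voxels

start: 8×8×8 = 512 voxels
V1 z: intersect with XY mask (50 set) -- 400 left
V2 x: intersect with YZ mask (37 set) -- 232 left
V3 y: intersect with XZ mask (33 set) -- 115 left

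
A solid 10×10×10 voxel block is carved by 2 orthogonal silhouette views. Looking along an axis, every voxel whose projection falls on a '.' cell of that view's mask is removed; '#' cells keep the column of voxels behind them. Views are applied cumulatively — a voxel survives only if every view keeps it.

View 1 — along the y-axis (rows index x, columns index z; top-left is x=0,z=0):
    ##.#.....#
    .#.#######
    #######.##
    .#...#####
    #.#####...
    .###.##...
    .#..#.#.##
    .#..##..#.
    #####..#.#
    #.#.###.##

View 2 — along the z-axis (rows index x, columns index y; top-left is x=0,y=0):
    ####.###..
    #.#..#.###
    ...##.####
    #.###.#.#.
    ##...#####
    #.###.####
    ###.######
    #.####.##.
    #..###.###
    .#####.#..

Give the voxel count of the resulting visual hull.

before carving: 1000 voxels (10×10×10)
after view 1 [y-axis, 61 of 100 cells solid] → remaining = 610
after view 2 [z-axis, 69 of 100 cells solid] → remaining = 412

remaining voxels: 412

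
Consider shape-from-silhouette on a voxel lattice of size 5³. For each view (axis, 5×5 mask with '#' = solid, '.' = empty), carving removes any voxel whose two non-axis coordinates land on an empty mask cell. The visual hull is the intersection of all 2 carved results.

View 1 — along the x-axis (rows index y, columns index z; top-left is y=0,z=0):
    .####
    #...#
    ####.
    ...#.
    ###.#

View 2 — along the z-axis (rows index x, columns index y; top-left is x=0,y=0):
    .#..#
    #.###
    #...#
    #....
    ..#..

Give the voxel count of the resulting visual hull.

initial block: 5^3 = 125
after view 1 [x-axis, 15 of 25 cells solid] → remaining = 75
after view 2 [z-axis, 10 of 25 cells solid] → remaining = 35

voxel count = 35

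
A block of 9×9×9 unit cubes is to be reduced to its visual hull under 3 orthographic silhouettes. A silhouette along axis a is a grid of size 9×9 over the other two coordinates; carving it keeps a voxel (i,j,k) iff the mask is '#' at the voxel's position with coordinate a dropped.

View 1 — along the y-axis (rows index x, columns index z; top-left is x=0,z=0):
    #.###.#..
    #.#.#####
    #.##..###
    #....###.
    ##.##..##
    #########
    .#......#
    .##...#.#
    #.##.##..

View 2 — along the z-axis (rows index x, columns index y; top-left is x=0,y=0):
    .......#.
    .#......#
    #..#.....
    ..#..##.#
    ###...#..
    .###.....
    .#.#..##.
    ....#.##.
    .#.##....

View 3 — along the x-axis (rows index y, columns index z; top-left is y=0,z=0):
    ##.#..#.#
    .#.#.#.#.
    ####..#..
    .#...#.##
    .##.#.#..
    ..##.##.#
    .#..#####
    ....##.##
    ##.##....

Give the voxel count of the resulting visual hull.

start: 9×9×9 = 729 voxels
carve view 1 (along y, XZ-mask fill 48/81): 432 voxels remain
carve view 2 (along z, XY-mask fill 26/81): 133 voxels remain
carve view 3 (along x, YZ-mask fill 41/81): 64 voxels remain

|visual hull| = 64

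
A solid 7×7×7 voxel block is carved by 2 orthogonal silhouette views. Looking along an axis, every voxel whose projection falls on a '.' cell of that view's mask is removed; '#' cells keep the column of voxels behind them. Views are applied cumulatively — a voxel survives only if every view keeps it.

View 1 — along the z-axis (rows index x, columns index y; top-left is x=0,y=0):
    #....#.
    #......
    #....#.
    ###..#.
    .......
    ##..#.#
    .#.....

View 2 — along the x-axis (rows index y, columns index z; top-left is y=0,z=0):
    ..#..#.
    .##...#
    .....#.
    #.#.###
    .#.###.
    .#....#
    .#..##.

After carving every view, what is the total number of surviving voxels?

remaining voxels: 33

before carving: 343 voxels (7×7×7)
V1 z: intersect with XY mask (14 set) -- 98 left
V2 x: intersect with YZ mask (20 set) -- 33 left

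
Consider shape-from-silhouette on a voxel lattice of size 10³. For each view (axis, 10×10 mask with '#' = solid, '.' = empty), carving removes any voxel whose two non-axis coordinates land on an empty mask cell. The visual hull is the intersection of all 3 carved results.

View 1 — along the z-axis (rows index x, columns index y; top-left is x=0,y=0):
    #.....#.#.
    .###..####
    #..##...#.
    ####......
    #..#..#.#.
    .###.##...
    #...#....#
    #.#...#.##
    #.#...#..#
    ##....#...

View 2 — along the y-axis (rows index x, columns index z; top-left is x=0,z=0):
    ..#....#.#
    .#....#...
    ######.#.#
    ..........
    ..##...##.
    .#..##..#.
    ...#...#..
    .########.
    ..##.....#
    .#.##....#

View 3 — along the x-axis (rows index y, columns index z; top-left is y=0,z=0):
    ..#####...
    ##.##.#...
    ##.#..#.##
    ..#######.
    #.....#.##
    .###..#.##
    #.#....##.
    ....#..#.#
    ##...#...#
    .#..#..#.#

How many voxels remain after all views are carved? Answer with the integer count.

before carving: 1000 voxels (10×10×10)
V1 z: intersect with XY mask (42 set) -- 420 left
V2 y: intersect with XZ mask (38 set) -- 161 left
V3 x: intersect with YZ mask (48 set) -- 75 left

voxel count = 75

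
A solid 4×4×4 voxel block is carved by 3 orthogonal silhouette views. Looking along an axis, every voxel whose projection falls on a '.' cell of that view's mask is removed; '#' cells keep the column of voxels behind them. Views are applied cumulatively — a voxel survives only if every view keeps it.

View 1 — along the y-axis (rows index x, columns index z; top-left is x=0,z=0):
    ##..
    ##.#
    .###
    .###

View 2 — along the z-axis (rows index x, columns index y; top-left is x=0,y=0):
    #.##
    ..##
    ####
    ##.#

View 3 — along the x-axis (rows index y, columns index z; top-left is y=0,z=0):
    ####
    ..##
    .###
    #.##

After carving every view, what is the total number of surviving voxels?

start: 4×4×4 = 64 voxels
  1. axis=1 (XZ plane), |mask|=11  ⇒  voxels=44
  2. axis=2 (XY plane), |mask|=12  ⇒  voxels=33
  3. axis=0 (YZ plane), |mask|=12  ⇒  voxels=25

25 voxels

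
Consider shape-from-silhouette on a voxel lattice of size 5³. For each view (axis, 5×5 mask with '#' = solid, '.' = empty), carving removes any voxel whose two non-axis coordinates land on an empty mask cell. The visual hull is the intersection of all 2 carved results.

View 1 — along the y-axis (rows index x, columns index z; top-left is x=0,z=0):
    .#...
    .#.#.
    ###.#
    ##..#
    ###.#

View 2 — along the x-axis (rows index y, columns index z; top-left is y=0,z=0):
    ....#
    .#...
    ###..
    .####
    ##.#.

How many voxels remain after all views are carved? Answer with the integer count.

start: 5×5×5 = 125 voxels
V1 y: intersect with XZ mask (14 set) -- 70 left
V2 x: intersect with YZ mask (12 set) -- 38 left

remaining voxels: 38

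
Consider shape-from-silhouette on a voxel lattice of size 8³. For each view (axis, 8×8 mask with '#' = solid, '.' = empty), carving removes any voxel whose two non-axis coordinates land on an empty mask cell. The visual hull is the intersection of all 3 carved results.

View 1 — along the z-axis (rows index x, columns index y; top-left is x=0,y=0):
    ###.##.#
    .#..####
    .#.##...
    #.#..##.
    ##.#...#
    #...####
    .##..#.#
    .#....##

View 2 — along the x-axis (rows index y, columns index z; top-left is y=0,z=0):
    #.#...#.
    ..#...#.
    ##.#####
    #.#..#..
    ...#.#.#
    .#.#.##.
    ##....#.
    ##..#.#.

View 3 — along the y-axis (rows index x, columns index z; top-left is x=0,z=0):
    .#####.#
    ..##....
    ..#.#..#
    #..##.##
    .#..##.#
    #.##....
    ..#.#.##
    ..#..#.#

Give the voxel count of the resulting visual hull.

full grid |V| = 512
[1] z-view keeps 34 columns → grid now 272
[2] x-view keeps 29 columns → grid now 119
[3] y-view keeps 30 columns → grid now 50

|visual hull| = 50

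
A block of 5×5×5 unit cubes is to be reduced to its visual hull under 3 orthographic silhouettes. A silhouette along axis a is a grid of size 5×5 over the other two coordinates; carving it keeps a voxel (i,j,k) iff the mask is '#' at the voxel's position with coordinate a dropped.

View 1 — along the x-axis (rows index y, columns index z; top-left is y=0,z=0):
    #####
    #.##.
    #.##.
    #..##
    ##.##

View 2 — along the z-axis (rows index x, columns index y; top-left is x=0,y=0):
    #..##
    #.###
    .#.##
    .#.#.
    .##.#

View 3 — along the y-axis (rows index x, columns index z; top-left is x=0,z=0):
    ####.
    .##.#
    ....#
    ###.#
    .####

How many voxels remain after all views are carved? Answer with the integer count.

|visual hull| = 29

initial block: 5^3 = 125
V1 x: intersect with YZ mask (18 set) -- 90 left
V2 z: intersect with XY mask (15 set) -- 53 left
V3 y: intersect with XZ mask (16 set) -- 29 left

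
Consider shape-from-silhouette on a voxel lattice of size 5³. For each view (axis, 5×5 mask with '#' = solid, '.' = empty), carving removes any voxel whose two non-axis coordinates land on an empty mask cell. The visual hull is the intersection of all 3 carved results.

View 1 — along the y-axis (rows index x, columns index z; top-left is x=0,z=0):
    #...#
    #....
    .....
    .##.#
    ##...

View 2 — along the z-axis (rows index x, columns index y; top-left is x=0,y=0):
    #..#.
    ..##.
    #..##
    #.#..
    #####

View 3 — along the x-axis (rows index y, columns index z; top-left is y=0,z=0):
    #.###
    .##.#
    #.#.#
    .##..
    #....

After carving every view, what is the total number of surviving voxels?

12 voxels

before carving: 125 voxels (5×5×5)
V1 y: intersect with XZ mask (8 set) -- 40 left
V2 z: intersect with XY mask (14 set) -- 22 left
V3 x: intersect with YZ mask (13 set) -- 12 left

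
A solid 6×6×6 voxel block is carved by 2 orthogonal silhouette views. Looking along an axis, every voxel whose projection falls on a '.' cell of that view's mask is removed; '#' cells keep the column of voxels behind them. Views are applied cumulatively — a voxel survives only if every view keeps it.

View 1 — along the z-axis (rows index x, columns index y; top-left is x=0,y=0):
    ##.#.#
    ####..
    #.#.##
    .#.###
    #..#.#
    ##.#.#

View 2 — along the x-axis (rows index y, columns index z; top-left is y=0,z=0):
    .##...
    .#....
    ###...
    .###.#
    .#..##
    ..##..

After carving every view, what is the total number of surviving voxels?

voxel count = 56

full grid |V| = 216
[1] z-view keeps 23 columns → grid now 138
[2] x-view keeps 15 columns → grid now 56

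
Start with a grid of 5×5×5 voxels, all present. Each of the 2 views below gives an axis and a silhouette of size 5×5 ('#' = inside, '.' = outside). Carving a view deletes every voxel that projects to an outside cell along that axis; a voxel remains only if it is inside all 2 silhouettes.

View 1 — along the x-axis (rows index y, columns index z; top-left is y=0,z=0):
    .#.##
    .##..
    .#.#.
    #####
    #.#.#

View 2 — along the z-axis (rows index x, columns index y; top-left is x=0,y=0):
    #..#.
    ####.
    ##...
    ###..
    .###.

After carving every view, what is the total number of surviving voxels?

start: 5×5×5 = 125 voxels
step 1: project along x, AND mask (15/25) → |grid| = 75
step 2: project along z, AND mask (14/25) → |grid| = 41

41 voxels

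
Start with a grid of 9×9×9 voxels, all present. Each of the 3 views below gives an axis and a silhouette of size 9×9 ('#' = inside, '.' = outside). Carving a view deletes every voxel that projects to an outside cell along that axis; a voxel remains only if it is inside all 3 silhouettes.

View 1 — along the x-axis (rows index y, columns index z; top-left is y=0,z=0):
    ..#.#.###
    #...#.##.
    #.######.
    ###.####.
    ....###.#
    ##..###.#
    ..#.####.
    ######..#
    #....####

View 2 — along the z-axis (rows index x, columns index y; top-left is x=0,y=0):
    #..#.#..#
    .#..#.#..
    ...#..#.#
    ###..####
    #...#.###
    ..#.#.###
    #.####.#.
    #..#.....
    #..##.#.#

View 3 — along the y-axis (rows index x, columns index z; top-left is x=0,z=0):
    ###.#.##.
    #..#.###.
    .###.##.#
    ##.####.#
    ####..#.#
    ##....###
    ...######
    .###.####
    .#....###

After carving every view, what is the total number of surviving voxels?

start: 9×9×9 = 729 voxels
step 1: project along x, AND mask (50/81) → |grid| = 450
step 2: project along z, AND mask (40/81) → |grid| = 220
step 3: project along y, AND mask (52/81) → |grid| = 141

141 voxels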